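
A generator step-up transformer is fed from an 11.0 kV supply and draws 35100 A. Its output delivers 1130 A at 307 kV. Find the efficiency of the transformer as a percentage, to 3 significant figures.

η ≈ 89.8%

P_in = 11000 × 35100 = 3.86100×10^8 W.
P_out = 307000 × 1130 = 3.46910×10^8 W.
η = P_out/P_in = 3.46910×10^8/(3.86100×10^8) = 0.898.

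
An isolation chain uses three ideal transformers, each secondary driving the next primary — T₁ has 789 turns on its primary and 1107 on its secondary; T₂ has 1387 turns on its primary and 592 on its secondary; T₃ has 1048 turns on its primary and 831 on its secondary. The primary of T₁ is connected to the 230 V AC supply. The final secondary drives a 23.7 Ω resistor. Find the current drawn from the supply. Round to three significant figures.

Secondary of T₁: V = 230.00 × 1107/789 = 322.70 V.
Secondary of T₂: V = 322.70 × 592/1387 = 137.73 V.
Secondary of T₃: V = 137.73 × 831/1048 = 109.22 V.
I_load = 109.22/23.7 = 4.6082 A, so P_out = 109.22 × 4.6082 = 503.29 W.
All ideal ⇒ P_in = P_out, so I_supply = 503.29/230 = 2.19 A.

I_supply ≈ 2.19 A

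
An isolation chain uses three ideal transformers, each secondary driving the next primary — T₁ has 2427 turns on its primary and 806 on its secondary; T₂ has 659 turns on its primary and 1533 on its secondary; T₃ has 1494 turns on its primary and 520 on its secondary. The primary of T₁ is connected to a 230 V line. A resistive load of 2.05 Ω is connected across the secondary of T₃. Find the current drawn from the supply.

I_supply ≈ 8.11 A

After T₁: V = 230.00 × 806/2427 = 76.382 V.
After T₂: V = 76.382 × 1533/659 = 177.68 V.
After T₃: V = 177.68 × 520/1494 = 61.845 V.
I_load = 61.845/2.05 = 30.168 A, so P_out = 61.845 × 30.168 = 1865.7 W.
All ideal ⇒ P_in = P_out, so I_supply = 1865.7/230 = 8.11 A.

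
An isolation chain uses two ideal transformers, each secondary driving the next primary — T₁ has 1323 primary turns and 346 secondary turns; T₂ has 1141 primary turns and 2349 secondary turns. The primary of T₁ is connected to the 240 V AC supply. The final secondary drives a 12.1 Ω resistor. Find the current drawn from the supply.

I_supply ≈ 5.75 A

Secondary of T₁: V = 240.00 × 346/1323 = 62.766 V.
Secondary of T₂: V = 62.766 × 2349/1141 = 129.22 V.
I_load = 129.22/12.1 = 10.679 A, so P_out = 129.22 × 10.679 = 1380.0 W.
All ideal ⇒ P_in = P_out, so I_supply = 1380.0/240 = 5.75 A.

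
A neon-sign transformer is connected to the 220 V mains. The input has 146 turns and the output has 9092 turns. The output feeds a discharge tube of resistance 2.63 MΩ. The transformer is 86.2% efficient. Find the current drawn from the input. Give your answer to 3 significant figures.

I_in ≈ 0.376 A

V_out = 220 × 9092/146 = 13700 V.
I_out = V_out/R = 13700/(2.63×10^6) = 0.0052092 A.
P_out = V_out I_out = 13700 × 0.0052092 = 71.368 W.
P_in = P_out/η = 71.368/0.862 = 82.793 W.
I_in = P_in/V_in = 82.793/220 = 0.376 A.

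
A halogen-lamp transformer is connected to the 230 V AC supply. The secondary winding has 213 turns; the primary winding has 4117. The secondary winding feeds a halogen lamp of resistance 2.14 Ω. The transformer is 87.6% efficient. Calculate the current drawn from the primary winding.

V_s = 230 × 213/4117 = 11.899 V.
I_s = V_s/R = 11.899/2.14 = 5.5605 A.
P_out = V_s I_s = 11.899 × 5.5605 = 66.167 W.
P_in = P_out/η = 66.167/0.876 = 75.533 W.
I_p = P_in/V_p = 75.533/230 = 0.328 A.

I_p ≈ 0.328 A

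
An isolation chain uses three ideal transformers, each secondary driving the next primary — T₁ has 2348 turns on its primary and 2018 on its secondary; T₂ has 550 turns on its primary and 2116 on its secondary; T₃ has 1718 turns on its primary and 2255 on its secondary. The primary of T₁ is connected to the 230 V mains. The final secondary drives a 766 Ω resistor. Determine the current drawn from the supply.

After T₁: V = 230.00 × 2018/2348 = 197.67 V.
After T₂: V = 197.67 × 2116/550 = 760.51 V.
After T₃: V = 760.51 × 2255/1718 = 998.22 V.
I_load = 998.22/766 = 1.3032 A, so P_out = 998.22 × 1.3032 = 1300.8 W.
All ideal ⇒ P_in = P_out, so I_supply = 1300.8/230 = 5.66 A.

I_supply ≈ 5.66 A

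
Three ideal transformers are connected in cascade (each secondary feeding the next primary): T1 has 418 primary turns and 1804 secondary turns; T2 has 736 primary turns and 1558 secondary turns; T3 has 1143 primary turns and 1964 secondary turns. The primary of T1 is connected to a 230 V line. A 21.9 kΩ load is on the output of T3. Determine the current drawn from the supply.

I_supply ≈ 2.59 A

After T1: V = 230.00 × 1804/418 = 992.63 V.
After T2: V = 992.63 × 1558/736 = 2101.2 V.
After T3: V = 2101.2 × 1964/1143 = 3610.5 V.
I_load = 3610.5/21900 = 0.16487 A, so P_out = 3610.5 × 0.16487 = 595.25 W.
All ideal ⇒ P_in = P_out, so I_supply = 595.25/230 = 2.59 A.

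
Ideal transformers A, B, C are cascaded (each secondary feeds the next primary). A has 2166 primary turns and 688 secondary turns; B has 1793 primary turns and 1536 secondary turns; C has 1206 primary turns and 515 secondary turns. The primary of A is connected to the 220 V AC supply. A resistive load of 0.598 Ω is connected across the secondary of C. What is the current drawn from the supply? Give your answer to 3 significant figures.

I_supply ≈ 4.97 A

After A: V = 220.00 × 688/2166 = 69.880 V.
After B: V = 69.880 × 1536/1793 = 59.864 V.
After C: V = 59.864 × 515/1206 = 25.564 V.
I_load = 25.564/0.598 = 42.749 A, so P_out = 25.564 × 42.749 = 1092.8 W.
All ideal ⇒ P_in = P_out, so I_supply = 1092.8/220 = 4.97 A.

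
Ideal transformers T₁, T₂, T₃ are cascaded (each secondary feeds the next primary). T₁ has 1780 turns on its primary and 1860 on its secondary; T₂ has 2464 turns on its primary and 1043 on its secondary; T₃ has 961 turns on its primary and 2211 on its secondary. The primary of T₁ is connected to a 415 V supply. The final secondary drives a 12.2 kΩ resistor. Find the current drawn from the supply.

Secondary of T₁: V = 415.00 × 1860/1780 = 433.65 V.
Secondary of T₂: V = 433.65 × 1043/2464 = 183.56 V.
Secondary of T₃: V = 183.56 × 2211/961 = 422.33 V.
I_load = 422.33/12200 = 0.034617 A, so P_out = 422.33 × 0.034617 = 14.620 W.
All ideal ⇒ P_in = P_out, so I_supply = 14.620/415 = 0.0352 A.

I_supply ≈ 0.0352 A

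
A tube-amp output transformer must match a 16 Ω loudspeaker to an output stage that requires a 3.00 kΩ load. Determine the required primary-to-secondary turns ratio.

N_p/N_s ≈ 13.7

Z_p/Z_s = (N_p/N_s)², so N_p/N_s = √(3000/16) = √188 = 13.7.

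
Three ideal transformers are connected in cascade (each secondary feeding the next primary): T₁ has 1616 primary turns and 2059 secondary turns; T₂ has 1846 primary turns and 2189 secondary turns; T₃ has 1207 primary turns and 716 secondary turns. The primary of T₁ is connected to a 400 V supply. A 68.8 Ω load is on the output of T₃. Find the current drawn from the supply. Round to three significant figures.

I_supply ≈ 4.67 A

Secondary of T₁: V = 400.00 × 2059/1616 = 509.65 V.
Secondary of T₂: V = 509.65 × 2189/1846 = 604.35 V.
Secondary of T₃: V = 604.35 × 716/1207 = 358.50 V.
I_load = 358.50/68.8 = 5.2108 A, so P_out = 358.50 × 5.2108 = 1868.1 W.
All ideal ⇒ P_in = P_out, so I_supply = 1868.1/400 = 4.67 A.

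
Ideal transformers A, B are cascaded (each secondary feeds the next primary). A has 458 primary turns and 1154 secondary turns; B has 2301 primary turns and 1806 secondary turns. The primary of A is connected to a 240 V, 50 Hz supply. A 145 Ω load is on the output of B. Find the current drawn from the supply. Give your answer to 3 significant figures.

I_supply ≈ 6.47 A

After A: V = 240.00 × 1154/458 = 604.72 V.
After B: V = 604.72 × 1806/2301 = 474.63 V.
I_load = 474.63/145 = 3.2733 A, so P_out = 474.63 × 3.2733 = 1553.6 W.
All ideal ⇒ P_in = P_out, so I_supply = 1553.6/240 = 6.47 A.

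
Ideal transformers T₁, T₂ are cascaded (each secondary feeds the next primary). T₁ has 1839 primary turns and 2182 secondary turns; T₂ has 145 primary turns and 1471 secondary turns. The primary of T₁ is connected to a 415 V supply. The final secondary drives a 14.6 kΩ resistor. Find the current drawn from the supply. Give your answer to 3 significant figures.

I_supply ≈ 4.12 A

Secondary of T₁: V = 415.00 × 2182/1839 = 492.40 V.
Secondary of T₂: V = 492.40 × 1471/145 = 4995.3 V.
I_load = 4995.3/14600 = 0.34215 A, so P_out = 4995.3 × 0.34215 = 1709.1 W.
All ideal ⇒ P_in = P_out, so I_supply = 1709.1/415 = 4.12 A.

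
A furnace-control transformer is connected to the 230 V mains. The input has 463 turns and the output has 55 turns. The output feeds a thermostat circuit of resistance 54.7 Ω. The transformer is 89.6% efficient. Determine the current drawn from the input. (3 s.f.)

I_in ≈ 0.0662 A

V_out = 230 × 55/463 = 27.322 V.
I_out = V_out/R = 27.322/54.7 = 0.49948 A.
P_out = V_out I_out = 27.322 × 0.49948 = 13.647 W.
P_in = P_out/η = 13.647/0.896 = 15.231 W.
I_in = P_in/V_in = 15.231/230 = 0.0662 A.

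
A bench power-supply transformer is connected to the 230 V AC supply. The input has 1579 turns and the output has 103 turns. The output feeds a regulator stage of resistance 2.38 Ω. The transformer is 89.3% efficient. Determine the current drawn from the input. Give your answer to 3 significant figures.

V_out = 230 × 103/1579 = 15.003 V.
I_out = V_out/R = 15.003/2.38 = 6.3039 A.
P_out = V_out I_out = 15.003 × 6.3039 = 94.578 W.
P_in = P_out/η = 94.578/0.893 = 105.91 W.
I_in = P_in/V_in = 105.91/230 = 0.460 A.

I_in ≈ 0.460 A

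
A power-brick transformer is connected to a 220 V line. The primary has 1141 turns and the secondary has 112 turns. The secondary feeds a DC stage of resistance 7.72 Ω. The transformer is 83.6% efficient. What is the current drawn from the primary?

I_p ≈ 0.328 A

V_s = 220 × 112/1141 = 21.595 V.
I_s = V_s/R = 21.595/7.72 = 2.7973 A.
P_out = V_s I_s = 21.595 × 2.7973 = 60.408 W.
P_in = P_out/η = 60.408/0.836 = 72.258 W.
I_p = P_in/V_p = 72.258/220 = 0.328 A.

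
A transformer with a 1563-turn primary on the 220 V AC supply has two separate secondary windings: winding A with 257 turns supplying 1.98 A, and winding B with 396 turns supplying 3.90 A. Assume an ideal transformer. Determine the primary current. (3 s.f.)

I_p ≈ 1.31 A

V_A = 220 × 257/1563 = 36.174 V; V_B = 220 × 396/1563 = 55.739 V.
P_out = V_A I_A + V_B I_B = 36.174×1.98 + 55.739×3.90 = 71.625 + 217.38 = 289.01 W.
Ideal ⇒ P_in = P_out, so I_p = P_out/V_p = 289.01/220 = 1.31 A.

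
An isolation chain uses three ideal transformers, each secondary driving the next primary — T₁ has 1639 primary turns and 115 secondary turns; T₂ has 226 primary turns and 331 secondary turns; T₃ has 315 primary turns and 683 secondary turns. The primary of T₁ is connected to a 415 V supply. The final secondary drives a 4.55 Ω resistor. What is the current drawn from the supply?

I_supply ≈ 4.53 A

Secondary of T₁: V = 415.00 × 115/1639 = 29.118 V.
Secondary of T₂: V = 29.118 × 331/226 = 42.647 V.
Secondary of T₃: V = 42.647 × 683/315 = 92.469 V.
I_load = 92.469/4.55 = 20.323 A, so P_out = 92.469 × 20.323 = 1879.2 W.
All ideal ⇒ P_in = P_out, so I_supply = 1879.2/415 = 4.53 A.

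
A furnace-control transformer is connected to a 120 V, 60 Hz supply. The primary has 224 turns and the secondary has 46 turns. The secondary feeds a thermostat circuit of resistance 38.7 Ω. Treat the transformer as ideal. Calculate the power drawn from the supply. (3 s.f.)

P ≈ 15.7 W

V_s = V_p × N_s/N_p = 120 × 46/224 = 24.643 V.
I_s = V_s/R = 24.643/38.7 = 0.63677 A.
I_p = I_s × N_s/N_p = 0.63677 × 46/224 = 0.13076 A.
P = V_p I_p = 120 × 0.13076 = 15.7 W.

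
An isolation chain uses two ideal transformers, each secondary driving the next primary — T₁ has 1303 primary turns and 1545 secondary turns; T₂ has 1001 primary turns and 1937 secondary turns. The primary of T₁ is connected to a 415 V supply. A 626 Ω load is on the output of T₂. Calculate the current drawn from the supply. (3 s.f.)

I_supply ≈ 3.49 A

After T₁: V = 415.00 × 1545/1303 = 492.08 V.
After T₂: V = 492.08 × 1937/1001 = 952.20 V.
I_load = 952.20/626 = 1.5211 A, so P_out = 952.20 × 1.5211 = 1448.4 W.
All ideal ⇒ P_in = P_out, so I_supply = 1448.4/415 = 3.49 A.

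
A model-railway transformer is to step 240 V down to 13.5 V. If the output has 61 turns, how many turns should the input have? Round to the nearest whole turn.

N_in = 1084 turns

N_in/N_out = V_in/V_out, so N_in = 61 × 240/13.5 = 1084.4 ≈ 1084 turns.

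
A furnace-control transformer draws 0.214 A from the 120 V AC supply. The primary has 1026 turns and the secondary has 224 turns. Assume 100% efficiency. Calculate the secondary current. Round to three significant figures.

I_s/I_p = N_p/N_s, so I_s = 0.214 × 1026/224 = 0.980 A.

I_s ≈ 0.980 A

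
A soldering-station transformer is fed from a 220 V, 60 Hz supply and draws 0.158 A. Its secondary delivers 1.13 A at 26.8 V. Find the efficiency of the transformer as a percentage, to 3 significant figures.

P_in = 220 × 0.158 = 34.7600 W.
P_out = 26.8 × 1.13 = 30.2840 W.
η = P_out/P_in = 30.2840/34.7600 = 0.871.

η ≈ 87.1%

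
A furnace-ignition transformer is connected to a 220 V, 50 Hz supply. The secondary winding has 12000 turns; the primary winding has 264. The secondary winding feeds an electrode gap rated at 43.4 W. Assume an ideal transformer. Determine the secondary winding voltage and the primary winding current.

V_s = V_p × N_s/N_p = 220 × 12000/264 = 10000 V.
I_s = P/V_s = 43.4/10000 = 0.0043400 A.
I_p = I_s × N_s/N_p = 0.0043400 × 12000/264 = 0.197 A.

V_s ≈ 10000 V, I_p ≈ 0.197 A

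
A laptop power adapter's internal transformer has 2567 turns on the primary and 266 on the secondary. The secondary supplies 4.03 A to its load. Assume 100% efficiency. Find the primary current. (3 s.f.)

For an ideal transformer I_p/I_s = N_s/N_p, so I_p = 4.03 × 266/2567 = 0.418 A.

I_p ≈ 0.418 A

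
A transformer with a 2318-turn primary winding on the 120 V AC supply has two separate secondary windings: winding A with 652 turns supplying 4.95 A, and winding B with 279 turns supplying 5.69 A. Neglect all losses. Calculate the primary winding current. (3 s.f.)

I_p ≈ 2.08 A

V_A = 120 × 652/2318 = 33.753 V; V_B = 120 × 279/2318 = 14.443 V.
P_out = V_A I_A + V_B I_B = 33.753×4.95 + 14.443×5.69 = 167.08 + 82.183 = 249.26 W.
Ideal ⇒ P_in = P_out, so I_p = P_out/V_p = 249.26/120 = 2.08 A.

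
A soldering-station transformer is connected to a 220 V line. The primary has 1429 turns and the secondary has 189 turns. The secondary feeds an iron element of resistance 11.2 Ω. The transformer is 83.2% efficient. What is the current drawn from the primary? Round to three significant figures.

V_s = 220 × 189/1429 = 29.097 V.
I_s = V_s/R = 29.097/11.2 = 2.5980 A.
P_out = V_s I_s = 29.097 × 2.5980 = 75.594 W.
P_in = P_out/η = 75.594/0.832 = 90.858 W.
I_p = P_in/V_p = 90.858/220 = 0.413 A.

I_p ≈ 0.413 A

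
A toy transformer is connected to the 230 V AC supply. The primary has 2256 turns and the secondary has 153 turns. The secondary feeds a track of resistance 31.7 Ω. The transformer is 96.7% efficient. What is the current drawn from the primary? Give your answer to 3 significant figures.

I_p ≈ 0.0345 A

V_s = 230 × 153/2256 = 15.598 V.
I_s = V_s/R = 15.598/31.7 = 0.49206 A.
P_out = V_s I_s = 15.598 × 0.49206 = 7.6754 W.
P_in = P_out/η = 7.6754/0.967 = 7.9373 W.
I_p = P_in/V_p = 7.9373/230 = 0.0345 A.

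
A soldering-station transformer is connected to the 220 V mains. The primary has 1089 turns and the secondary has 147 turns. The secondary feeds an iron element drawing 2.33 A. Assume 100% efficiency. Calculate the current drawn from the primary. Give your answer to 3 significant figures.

For an ideal transformer I_p N_p = I_s N_s, so I_p = 2.33 × 147/1089 = 0.315 A.

I_p ≈ 0.315 A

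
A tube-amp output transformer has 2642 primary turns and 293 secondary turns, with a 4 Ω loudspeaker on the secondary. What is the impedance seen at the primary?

Z_p ≈ 325 Ω

Z_p = (N_p/N_s)² × Z_s = (2642/293)² × 4 = 325 Ω.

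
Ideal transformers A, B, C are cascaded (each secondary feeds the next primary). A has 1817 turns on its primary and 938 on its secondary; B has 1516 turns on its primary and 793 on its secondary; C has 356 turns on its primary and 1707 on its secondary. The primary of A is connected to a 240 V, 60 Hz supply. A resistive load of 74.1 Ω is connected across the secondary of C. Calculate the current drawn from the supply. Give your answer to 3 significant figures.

After A: V = 240.00 × 938/1817 = 123.90 V.
After B: V = 123.90 × 793/1516 = 64.809 V.
After C: V = 64.809 × 1707/356 = 310.75 V.
I_load = 310.75/74.1 = 4.1937 A, so P_out = 310.75 × 4.1937 = 1303.2 W.
All ideal ⇒ P_in = P_out, so I_supply = 1303.2/240 = 5.43 A.

I_supply ≈ 5.43 A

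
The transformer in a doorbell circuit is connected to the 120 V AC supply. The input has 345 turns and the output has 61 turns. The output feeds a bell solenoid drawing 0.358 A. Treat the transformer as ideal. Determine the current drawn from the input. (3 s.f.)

I_in ≈ 0.0633 A

For an ideal transformer I_in N_in = I_out N_out, so I_in = 0.358 × 61/345 = 0.0633 A.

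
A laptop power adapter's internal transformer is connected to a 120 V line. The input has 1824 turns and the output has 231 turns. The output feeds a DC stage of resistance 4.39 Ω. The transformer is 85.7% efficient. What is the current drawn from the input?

I_in ≈ 0.512 A

V_out = 120 × 231/1824 = 15.197 V.
I_out = V_out/R = 15.197/4.39 = 3.4618 A.
P_out = V_out I_out = 15.197 × 3.4618 = 52.610 W.
P_in = P_out/η = 52.610/0.857 = 61.389 W.
I_in = P_in/V_in = 61.389/120 = 0.512 A.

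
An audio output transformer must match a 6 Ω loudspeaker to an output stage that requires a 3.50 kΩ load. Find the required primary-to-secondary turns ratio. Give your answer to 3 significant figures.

N_p/N_s ≈ 24.2

Z_p/Z_s = (N_p/N_s)², so N_p/N_s = √(3500/6) = √583 = 24.2.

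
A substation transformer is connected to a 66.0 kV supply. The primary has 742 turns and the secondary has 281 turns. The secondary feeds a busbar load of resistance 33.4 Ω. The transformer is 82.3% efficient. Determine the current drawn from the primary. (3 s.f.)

I_p ≈ 344 A

V_s = 66000 × 281/742 = 24995 V.
I_s = V_s/R = 24995/33.4 = 748.34 A.
P_out = V_s I_s = 24995 × 748.34 = 1.8705×10^7 W.
P_in = P_out/η = 1.8705×10^7/0.823 = 2.2727×10^7 W.
I_p = P_in/V_p = 2.2727×10^7/66000 = 344 A.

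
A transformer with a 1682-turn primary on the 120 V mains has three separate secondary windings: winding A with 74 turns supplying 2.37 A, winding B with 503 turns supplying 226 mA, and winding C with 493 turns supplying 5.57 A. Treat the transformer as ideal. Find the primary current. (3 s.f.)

V_A = 120 × 74/1682 = 5.2794 V; V_B = 120 × 503/1682 = 35.886 V; V_C = 120 × 493/1682 = 35.172 V.
P_out = V_A I_A + V_B I_B + V_C I_C = 5.2794×2.37 + 35.886×0.226 + 35.172×5.57 = 12.512 + 8.1102 + 195.91 = 216.53 W.
Ideal ⇒ P_in = P_out, so I_p = P_out/V_p = 216.53/120 = 1.80 A.

I_p ≈ 1.80 A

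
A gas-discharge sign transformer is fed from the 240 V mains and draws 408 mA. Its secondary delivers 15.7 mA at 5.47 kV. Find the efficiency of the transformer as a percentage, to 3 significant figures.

P_in = 240 × 0.408 = 97.9200 W.
P_out = 5470 × 0.0157 = 85.8790 W.
η = P_out/P_in = 85.8790/97.9200 = 0.877.

η ≈ 87.7%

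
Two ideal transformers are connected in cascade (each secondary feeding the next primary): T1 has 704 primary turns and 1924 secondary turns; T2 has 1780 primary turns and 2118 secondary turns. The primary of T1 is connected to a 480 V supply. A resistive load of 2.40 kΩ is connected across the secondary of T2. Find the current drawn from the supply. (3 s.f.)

I_supply ≈ 2.11 A

After T1: V = 480.00 × 1924/704 = 1311.8 V.
After T2: V = 1311.8 × 2118/1780 = 1560.9 V.
I_load = 1560.9/2400 = 0.65038 A, so P_out = 1560.9 × 0.65038 = 1015.2 W.
All ideal ⇒ P_in = P_out, so I_supply = 1015.2/480 = 2.11 A.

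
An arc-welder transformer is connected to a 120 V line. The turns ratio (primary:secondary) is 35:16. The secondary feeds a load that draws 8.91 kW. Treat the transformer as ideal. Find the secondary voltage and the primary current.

V_s ≈ 54.9 V, I_p ≈ 74.2 A

V_s = V_p × N_s/N_p = 120 × 16/35 = 54.857 V.
I_s = P/V_s = 8910/54.857 = 162.42 A.
I_p = I_s × N_s/N_p = 162.42 × 16/35 = 74.2 A.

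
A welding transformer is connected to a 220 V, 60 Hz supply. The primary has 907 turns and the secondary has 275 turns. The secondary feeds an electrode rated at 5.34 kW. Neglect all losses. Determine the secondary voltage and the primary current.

V_s ≈ 66.7 V, I_p ≈ 24.3 A

V_s = V_p × N_s/N_p = 220 × 275/907 = 66.703 V.
I_s = P/V_s = 5340/66.703 = 80.056 A.
I_p = I_s × N_s/N_p = 80.056 × 275/907 = 24.3 A.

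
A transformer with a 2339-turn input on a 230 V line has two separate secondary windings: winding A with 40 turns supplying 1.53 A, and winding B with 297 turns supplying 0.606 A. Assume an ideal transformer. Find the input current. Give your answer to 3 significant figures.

V_A = 230 × 40/2339 = 3.9333 V; V_B = 230 × 297/2339 = 29.205 V.
P_out = V_A I_A + V_B I_B = 3.9333×1.53 + 29.205×0.606 = 6.0180 + 17.698 = 23.716 W.
Ideal ⇒ P_in = P_out, so I_in = P_out/V_in = 23.716/230 = 0.103 A.

I_in ≈ 0.103 A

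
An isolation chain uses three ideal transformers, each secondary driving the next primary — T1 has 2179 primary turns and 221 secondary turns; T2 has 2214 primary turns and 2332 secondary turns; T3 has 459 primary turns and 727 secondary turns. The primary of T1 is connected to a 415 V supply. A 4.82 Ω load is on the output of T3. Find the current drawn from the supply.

I_supply ≈ 2.46 A

Secondary of T1: V = 415.00 × 221/2179 = 42.090 V.
Secondary of T2: V = 42.090 × 2332/2214 = 44.334 V.
Secondary of T3: V = 44.334 × 727/459 = 70.219 V.
I_load = 70.219/4.82 = 14.568 A, so P_out = 70.219 × 14.568 = 1023.0 W.
All ideal ⇒ P_in = P_out, so I_supply = 1023.0/415 = 2.46 A.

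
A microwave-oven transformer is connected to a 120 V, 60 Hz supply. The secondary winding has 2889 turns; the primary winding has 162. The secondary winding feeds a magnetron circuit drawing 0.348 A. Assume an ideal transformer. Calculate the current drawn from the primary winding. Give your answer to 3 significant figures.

For an ideal transformer I_p N_p = I_s N_s, so I_p = 0.348 × 2889/162 = 6.21 A.

I_p ≈ 6.21 A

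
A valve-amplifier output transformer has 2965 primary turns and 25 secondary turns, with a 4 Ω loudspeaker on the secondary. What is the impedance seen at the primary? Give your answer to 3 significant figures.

Z_p = (N_p/N_s)² × Z_s = (2965/25)² × 4 = 56300 Ω.

Z_p ≈ 56300 Ω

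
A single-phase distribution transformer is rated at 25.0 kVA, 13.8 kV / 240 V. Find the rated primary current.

I_p = S/V_p = 25000/13800 = 1.81 A.

I_p ≈ 1.81 A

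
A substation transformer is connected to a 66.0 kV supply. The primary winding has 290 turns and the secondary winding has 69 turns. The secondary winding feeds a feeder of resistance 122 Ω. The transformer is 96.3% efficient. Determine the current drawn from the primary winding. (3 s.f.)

V_s = 66000 × 69/290 = 15703 V.
I_s = V_s/R = 15703/122 = 128.72 A.
P_out = V_s I_s = 15703 × 128.72 = 2.0213×10^6 W.
P_in = P_out/η = 2.0213×10^6/0.963 = 2.0990×10^6 W.
I_p = P_in/V_p = 2.0990×10^6/66000 = 31.8 A.

I_p ≈ 31.8 A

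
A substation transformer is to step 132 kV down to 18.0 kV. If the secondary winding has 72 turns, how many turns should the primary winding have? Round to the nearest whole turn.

N_p = 528 turns

N_p/N_s = V_p/V_s, so N_p = 72 × 132000/18000 = 528.0 ≈ 528 turns.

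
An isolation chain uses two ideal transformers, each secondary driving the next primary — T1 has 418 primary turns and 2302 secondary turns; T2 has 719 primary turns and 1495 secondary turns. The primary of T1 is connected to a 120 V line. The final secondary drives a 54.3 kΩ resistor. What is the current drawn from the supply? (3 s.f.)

I_supply ≈ 0.290 A

After T1: V = 120.00 × 2302/418 = 660.86 V.
After T2: V = 660.86 × 1495/719 = 1374.1 V.
I_load = 1374.1/54300 = 0.025306 A, so P_out = 1374.1 × 0.025306 = 34.773 W.
All ideal ⇒ P_in = P_out, so I_supply = 34.773/120 = 0.290 A.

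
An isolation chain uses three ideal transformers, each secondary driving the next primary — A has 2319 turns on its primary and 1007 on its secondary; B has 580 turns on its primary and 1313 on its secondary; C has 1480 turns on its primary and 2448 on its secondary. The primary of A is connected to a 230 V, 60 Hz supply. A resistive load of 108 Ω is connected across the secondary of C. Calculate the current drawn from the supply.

I_supply ≈ 5.63 A

After A: V = 230.00 × 1007/2319 = 99.875 V.
After B: V = 99.875 × 1313/580 = 226.10 V.
After C: V = 226.10 × 2448/1480 = 373.98 V.
I_load = 373.98/108 = 3.4627 A, so P_out = 373.98 × 3.4627 = 1295.0 W.
All ideal ⇒ P_in = P_out, so I_supply = 1295.0/230 = 5.63 A.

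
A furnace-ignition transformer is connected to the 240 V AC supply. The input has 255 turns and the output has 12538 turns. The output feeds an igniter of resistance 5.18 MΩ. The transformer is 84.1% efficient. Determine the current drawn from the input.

V_out = 240 × 12538/255 = 11800 V.
I_out = V_out/R = 11800/(5.18×10^6) = 0.0022781 A.
P_out = V_out I_out = 11800 × 0.0022781 = 26.882 W.
P_in = P_out/η = 26.882/0.841 = 31.965 W.
I_in = P_in/V_in = 31.965/240 = 0.133 A.

I_in ≈ 0.133 A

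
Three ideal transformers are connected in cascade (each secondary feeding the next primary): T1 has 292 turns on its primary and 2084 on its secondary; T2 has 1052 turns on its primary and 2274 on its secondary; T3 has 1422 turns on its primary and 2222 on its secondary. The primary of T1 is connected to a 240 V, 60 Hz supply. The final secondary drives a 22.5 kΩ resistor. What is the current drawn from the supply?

I_supply ≈ 6.20 A

Secondary of T1: V = 240.00 × 2084/292 = 1712.9 V.
Secondary of T2: V = 1712.9 × 2274/1052 = 3702.5 V.
Secondary of T3: V = 3702.5 × 2222/1422 = 5785.6 V.
I_load = 5785.6/22500 = 0.25714 A, so P_out = 5785.6 × 0.25714 = 1487.7 W.
All ideal ⇒ P_in = P_out, so I_supply = 1487.7/240 = 6.20 A.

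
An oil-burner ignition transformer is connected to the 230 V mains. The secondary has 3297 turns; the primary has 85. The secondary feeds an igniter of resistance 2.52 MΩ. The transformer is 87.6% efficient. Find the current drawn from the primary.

V_s = 230 × 3297/85 = 8921.3 V.
I_s = V_s/R = 8921.3/(2.52×10^6) = 0.0035402 A.
P_out = V_s I_s = 8921.3 × 0.0035402 = 31.583 W.
P_in = P_out/η = 31.583/0.876 = 36.054 W.
I_p = P_in/V_p = 36.054/230 = 0.157 A.

I_p ≈ 0.157 A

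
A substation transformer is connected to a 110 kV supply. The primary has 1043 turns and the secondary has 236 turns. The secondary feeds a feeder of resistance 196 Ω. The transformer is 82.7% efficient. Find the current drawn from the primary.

V_s = 110000 × 236/1043 = 24890 V.
I_s = V_s/R = 24890/196 = 126.99 A.
P_out = V_s I_s = 24890 × 126.99 = 3.1607×10^6 W.
P_in = P_out/η = 3.1607×10^6/0.827 = 3.8219×10^6 W.
I_p = P_in/V_p = 3.8219×10^6/110000 = 34.7 A.

I_p ≈ 34.7 A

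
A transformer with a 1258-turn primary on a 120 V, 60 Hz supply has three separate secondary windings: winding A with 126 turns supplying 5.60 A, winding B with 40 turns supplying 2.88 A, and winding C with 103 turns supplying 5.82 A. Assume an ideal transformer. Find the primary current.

V_A = 120 × 126/1258 = 12.019 V; V_B = 120 × 40/1258 = 3.8156 V; V_C = 120 × 103/1258 = 9.8251 V.
P_out = V_A I_A + V_B I_B + V_C I_C = 12.019×5.60 + 3.8156×2.88 + 9.8251×5.82 = 67.307 + 10.989 + 57.182 = 135.48 W.
Ideal ⇒ P_in = P_out, so I_p = P_out/V_p = 135.48/120 = 1.13 A.

I_p ≈ 1.13 A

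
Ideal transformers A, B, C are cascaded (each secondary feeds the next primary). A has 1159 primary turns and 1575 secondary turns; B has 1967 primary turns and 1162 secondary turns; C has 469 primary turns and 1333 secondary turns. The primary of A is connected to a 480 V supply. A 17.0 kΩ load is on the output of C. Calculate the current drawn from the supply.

Secondary of A: V = 480.00 × 1575/1159 = 652.29 V.
Secondary of B: V = 652.29 × 1162/1967 = 385.34 V.
Secondary of C: V = 385.34 × 1333/469 = 1095.2 V.
I_load = 1095.2/17000 = 0.064424 A, so P_out = 1095.2 × 0.064424 = 70.558 W.
All ideal ⇒ P_in = P_out, so I_supply = 70.558/480 = 0.147 A.

I_supply ≈ 0.147 A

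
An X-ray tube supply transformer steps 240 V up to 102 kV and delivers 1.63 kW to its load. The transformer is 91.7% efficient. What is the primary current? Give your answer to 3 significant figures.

P_in = P_out/η = 1630/0.917 = 1777.5 W.
I_p = P_in/V_p = 1777.5/240 = 7.41 A.

I_p ≈ 7.41 A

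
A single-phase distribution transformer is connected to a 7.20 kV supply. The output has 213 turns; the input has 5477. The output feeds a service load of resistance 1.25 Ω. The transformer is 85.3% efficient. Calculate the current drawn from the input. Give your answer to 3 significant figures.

I_in ≈ 10.2 A

V_out = 7200 × 213/5477 = 280.01 V.
I_out = V_out/R = 280.01/1.25 = 224.01 A.
P_out = V_out I_out = 280.01 × 224.01 = 62723 W.
P_in = P_out/η = 62723/0.853 = 73533 W.
I_in = P_in/V_in = 73533/7200 = 10.2 A.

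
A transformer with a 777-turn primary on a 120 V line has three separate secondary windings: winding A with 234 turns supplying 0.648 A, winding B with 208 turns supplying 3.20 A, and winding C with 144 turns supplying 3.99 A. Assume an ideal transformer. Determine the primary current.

V_A = 120 × 234/777 = 36.139 V; V_B = 120 × 208/777 = 32.124 V; V_C = 120 × 144/777 = 22.239 V.
P_out = V_A I_A + V_B I_B + V_C I_C = 36.139×0.648 + 32.124×3.20 + 22.239×3.99 = 23.418 + 102.80 + 88.735 = 214.95 W.
Ideal ⇒ P_in = P_out, so I_p = P_out/V_p = 214.95/120 = 1.79 A.

I_p ≈ 1.79 A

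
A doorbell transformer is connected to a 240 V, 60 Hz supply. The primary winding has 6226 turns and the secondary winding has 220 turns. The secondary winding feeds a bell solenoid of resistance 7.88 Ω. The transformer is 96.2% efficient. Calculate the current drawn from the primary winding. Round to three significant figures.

I_p ≈ 0.0395 A

V_s = 240 × 220/6226 = 8.4806 V.
I_s = V_s/R = 8.4806/7.88 = 1.0762 A.
P_out = V_s I_s = 8.4806 × 1.0762 = 9.1269 W.
P_in = P_out/η = 9.1269/0.962 = 9.4874 W.
I_p = P_in/V_p = 9.4874/240 = 0.0395 A.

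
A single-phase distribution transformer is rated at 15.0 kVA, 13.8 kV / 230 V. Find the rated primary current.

I_p = S/V_p = 15000/13800 = 1.09 A.

I_p ≈ 1.09 A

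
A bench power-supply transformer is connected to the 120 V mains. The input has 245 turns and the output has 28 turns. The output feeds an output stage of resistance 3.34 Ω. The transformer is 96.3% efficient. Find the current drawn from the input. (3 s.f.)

V_out = 120 × 28/245 = 13.714 V.
I_out = V_out/R = 13.714/3.34 = 4.1061 A.
P_out = V_out I_out = 13.714 × 4.1061 = 56.312 W.
P_in = P_out/η = 56.312/0.963 = 58.475 W.
I_in = P_in/V_in = 58.475/120 = 0.487 A.

I_in ≈ 0.487 A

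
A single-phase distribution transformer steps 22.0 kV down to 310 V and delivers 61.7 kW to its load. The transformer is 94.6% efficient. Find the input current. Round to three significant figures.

P_in = P_out/η = 61700/0.946 = 65222 W.
I_in = P_in/V_in = 65222/22000 = 2.96 A.

I_in ≈ 2.96 A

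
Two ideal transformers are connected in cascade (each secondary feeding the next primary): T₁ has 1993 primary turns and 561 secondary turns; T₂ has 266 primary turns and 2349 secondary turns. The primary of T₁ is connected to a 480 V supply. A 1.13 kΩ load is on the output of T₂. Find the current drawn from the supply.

Secondary of T₁: V = 480.00 × 561/1993 = 135.11 V.
Secondary of T₂: V = 135.11 × 2349/266 = 1193.2 V.
I_load = 1193.2/1130 = 1.0559 A, so P_out = 1193.2 × 1.0559 = 1259.8 W.
All ideal ⇒ P_in = P_out, so I_supply = 1259.8/480 = 2.62 A.

I_supply ≈ 2.62 A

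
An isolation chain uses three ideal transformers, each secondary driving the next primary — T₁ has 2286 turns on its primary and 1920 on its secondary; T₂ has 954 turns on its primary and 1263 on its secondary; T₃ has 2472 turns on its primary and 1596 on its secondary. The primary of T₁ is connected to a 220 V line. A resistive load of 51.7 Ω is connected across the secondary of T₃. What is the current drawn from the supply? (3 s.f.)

Secondary of T₁: V = 220.00 × 1920/2286 = 184.78 V.
Secondary of T₂: V = 184.78 × 1263/954 = 244.63 V.
Secondary of T₃: V = 244.63 × 1596/2472 = 157.94 V.
I_load = 157.94/51.7 = 3.0549 A, so P_out = 157.94 × 3.0549 = 482.48 W.
All ideal ⇒ P_in = P_out, so I_supply = 482.48/220 = 2.19 A.

I_supply ≈ 2.19 A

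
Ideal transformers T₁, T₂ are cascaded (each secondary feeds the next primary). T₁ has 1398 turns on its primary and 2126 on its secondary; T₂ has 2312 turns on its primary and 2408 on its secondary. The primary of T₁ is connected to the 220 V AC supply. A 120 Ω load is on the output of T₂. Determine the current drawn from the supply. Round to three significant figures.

After T₁: V = 220.00 × 2126/1398 = 334.56 V.
After T₂: V = 334.56 × 2408/2312 = 348.46 V.
I_load = 348.46/120 = 2.9038 A, so P_out = 348.46 × 2.9038 = 1011.8 W.
All ideal ⇒ P_in = P_out, so I_supply = 1011.8/220 = 4.60 A.

I_supply ≈ 4.60 A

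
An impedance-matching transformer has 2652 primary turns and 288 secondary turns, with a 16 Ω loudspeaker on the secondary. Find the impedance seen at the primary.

Z_p ≈ 1360 Ω

Z_p = (N_p/N_s)² × Z_s = (2652/288)² × 16 = 1360 Ω.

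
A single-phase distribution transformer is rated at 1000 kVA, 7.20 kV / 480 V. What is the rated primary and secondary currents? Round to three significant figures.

I_p ≈ 139 A, I_s ≈ 2080 A

I_p = S/V_p = 1000000/7200 = 139 A.
I_s = S/V_s = 1000000/480 = 2080 A.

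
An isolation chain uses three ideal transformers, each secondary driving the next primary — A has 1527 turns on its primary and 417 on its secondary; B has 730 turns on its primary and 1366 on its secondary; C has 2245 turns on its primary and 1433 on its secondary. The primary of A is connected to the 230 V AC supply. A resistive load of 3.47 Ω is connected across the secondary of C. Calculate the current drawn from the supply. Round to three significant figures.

I_supply ≈ 7.05 A

After A: V = 230.00 × 417/1527 = 62.809 V.
After B: V = 62.809 × 1366/730 = 117.53 V.
After C: V = 117.53 × 1433/2245 = 75.021 V.
I_load = 75.021/3.47 = 21.620 A, so P_out = 75.021 × 21.620 = 1621.9 W.
All ideal ⇒ P_in = P_out, so I_supply = 1621.9/230 = 7.05 A.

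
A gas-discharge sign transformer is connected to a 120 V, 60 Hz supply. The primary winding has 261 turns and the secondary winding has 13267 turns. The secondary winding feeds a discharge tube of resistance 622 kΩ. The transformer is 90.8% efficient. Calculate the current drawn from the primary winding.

V_s = 120 × 13267/261 = 6099.8 V.
I_s = V_s/R = 6099.8/622000 = 0.0098067 A.
P_out = V_s I_s = 6099.8 × 0.0098067 = 59.819 W.
P_in = P_out/η = 59.819/0.908 = 65.880 W.
I_p = P_in/V_p = 65.880/120 = 0.549 A.

I_p ≈ 0.549 A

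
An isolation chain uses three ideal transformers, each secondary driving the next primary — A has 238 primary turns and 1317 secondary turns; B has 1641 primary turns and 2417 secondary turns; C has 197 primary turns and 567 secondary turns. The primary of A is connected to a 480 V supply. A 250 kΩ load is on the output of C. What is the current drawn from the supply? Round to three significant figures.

After A: V = 480.00 × 1317/238 = 2656.1 V.
After B: V = 2656.1 × 2417/1641 = 3912.2 V.
After C: V = 3912.2 × 567/197 = 11260 V.
I_load = 11260/250000 = 0.045040 A, so P_out = 11260 × 0.045040 = 507.14 W.
All ideal ⇒ P_in = P_out, so I_supply = 507.14/480 = 1.06 A.

I_supply ≈ 1.06 A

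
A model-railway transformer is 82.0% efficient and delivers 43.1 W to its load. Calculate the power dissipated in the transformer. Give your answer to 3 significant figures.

P_in = P_out/η = 43.1/0.820 = 52.5610 W.
P_loss = P_in − P_out = 52.5610 − 43.1 = 9.46 W.

P_loss ≈ 9.46 W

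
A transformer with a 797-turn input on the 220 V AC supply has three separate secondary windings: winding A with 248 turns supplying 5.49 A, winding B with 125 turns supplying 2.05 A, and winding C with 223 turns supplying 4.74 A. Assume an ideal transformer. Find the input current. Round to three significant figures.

V_A = 220 × 248/797 = 68.457 V; V_B = 220 × 125/797 = 34.504 V; V_C = 220 × 223/797 = 61.556 V.
P_out = V_A I_A + V_B I_B + V_C I_C = 68.457×5.49 + 34.504×2.05 + 61.556×4.74 = 375.83 + 70.734 + 291.77 = 738.34 W.
Ideal ⇒ P_in = P_out, so I_in = P_out/V_in = 738.34/220 = 3.36 A.

I_in ≈ 3.36 A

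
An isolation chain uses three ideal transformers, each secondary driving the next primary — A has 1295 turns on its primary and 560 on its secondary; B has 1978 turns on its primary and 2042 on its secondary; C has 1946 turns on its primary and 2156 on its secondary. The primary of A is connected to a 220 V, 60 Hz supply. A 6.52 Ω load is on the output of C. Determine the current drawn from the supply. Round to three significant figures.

Secondary of A: V = 220.00 × 560/1295 = 95.135 V.
Secondary of B: V = 95.135 × 2042/1978 = 98.213 V.
Secondary of C: V = 98.213 × 2156/1946 = 108.81 V.
I_load = 108.81/6.52 = 16.689 A, so P_out = 108.81 × 16.689 = 1816.0 W.
All ideal ⇒ P_in = P_out, so I_supply = 1816.0/220 = 8.25 A.

I_supply ≈ 8.25 A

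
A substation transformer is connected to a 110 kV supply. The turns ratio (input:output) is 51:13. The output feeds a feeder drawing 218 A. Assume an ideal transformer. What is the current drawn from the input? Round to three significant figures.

For an ideal transformer I_in N_in = I_out N_out, so I_in = 218 × 13/51 = 55.6 A.

I_in ≈ 55.6 A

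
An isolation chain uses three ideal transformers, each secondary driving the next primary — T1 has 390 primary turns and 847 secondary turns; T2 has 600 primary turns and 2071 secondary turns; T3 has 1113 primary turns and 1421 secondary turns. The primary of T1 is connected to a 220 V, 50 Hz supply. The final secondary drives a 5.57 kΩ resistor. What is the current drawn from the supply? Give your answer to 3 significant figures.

After T1: V = 220.00 × 847/390 = 477.79 V.
After T2: V = 477.79 × 2071/600 = 1649.2 V.
After T3: V = 1649.2 × 1421/1113 = 2105.6 V.
I_load = 2105.6/5570 = 0.37802 A, so P_out = 2105.6 × 0.37802 = 795.95 W.
All ideal ⇒ P_in = P_out, so I_supply = 795.95/220 = 3.62 A.

I_supply ≈ 3.62 A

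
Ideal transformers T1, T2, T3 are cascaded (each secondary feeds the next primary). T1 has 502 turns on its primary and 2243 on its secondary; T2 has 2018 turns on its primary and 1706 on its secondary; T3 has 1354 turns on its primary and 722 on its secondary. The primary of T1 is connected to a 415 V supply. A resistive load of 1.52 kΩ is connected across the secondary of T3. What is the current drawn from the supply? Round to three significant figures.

After T1: V = 415.00 × 2243/502 = 1854.3 V.
After T2: V = 1854.3 × 1706/2018 = 1567.6 V.
After T3: V = 1567.6 × 722/1354 = 835.89 V.
I_load = 835.89/1520 = 0.54993 A, so P_out = 835.89 × 0.54993 = 459.68 W.
All ideal ⇒ P_in = P_out, so I_supply = 459.68/415 = 1.11 A.

I_supply ≈ 1.11 A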